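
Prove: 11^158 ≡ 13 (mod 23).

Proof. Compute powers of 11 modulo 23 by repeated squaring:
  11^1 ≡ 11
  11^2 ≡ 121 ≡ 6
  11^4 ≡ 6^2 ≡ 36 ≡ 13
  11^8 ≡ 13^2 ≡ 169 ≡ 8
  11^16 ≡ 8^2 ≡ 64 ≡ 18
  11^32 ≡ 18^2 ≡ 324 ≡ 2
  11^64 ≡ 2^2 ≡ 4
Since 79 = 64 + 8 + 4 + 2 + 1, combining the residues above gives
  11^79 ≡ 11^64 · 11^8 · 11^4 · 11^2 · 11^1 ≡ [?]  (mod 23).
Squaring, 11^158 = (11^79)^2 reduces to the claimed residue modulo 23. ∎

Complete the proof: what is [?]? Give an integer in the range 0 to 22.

11^64 · 11^8 · 11^4 · 11^2 · 11^1 ≡ 4 · 8 · 13 · 6 · 11 = 27456.
27456 mod 23 = 17, so 11^79 ≡ 17 (mod 23).

17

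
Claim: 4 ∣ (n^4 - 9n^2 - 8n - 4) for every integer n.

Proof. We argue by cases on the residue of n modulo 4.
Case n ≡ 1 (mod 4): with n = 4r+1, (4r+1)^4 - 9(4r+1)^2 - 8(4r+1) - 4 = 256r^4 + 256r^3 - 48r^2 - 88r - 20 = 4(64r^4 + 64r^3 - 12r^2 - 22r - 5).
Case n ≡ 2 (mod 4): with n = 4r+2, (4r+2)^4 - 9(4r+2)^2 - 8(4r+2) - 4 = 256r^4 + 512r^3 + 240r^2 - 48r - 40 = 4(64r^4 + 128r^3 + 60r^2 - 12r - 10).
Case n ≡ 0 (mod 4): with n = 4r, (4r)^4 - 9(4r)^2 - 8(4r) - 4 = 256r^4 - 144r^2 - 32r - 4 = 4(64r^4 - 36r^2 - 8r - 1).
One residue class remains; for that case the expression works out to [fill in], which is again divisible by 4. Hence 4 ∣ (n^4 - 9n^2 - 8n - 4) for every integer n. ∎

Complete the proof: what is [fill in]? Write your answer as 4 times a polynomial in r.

4(64r^4 + 192r^3 + 180r^2 + 46r - 7)

Only n ≡ 3 (mod 4) is unaccounted for. Put n = 4r+3:
(4r+3)^4 - 9(4r+3)^2 - 8(4r+3) - 4 expands to 256r^4 + 768r^3 + 720r^2 + 184r - 28,
and factoring out 4 leaves 4(64r^4 + 192r^3 + 180r^2 + 46r - 7).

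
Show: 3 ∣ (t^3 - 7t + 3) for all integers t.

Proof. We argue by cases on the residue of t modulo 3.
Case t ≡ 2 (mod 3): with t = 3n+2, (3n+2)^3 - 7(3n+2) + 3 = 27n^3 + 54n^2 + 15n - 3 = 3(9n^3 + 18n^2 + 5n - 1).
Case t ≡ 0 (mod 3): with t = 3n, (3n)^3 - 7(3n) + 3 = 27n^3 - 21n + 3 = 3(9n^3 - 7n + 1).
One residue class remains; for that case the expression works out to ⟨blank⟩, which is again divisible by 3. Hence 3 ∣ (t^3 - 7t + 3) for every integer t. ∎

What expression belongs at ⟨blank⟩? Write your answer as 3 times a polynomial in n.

3(9n^3 + 9n^2 - 4n - 1)

The residues treated are {2, 0}, so the missing case is t ≡ 1 (mod 3); write t = 3n+1.
Then (3n+1)^3 - 7(3n+1) + 3 = 27n^3 + 27n^2 - 12n - 3 = 3(9n^3 + 9n^2 - 4n - 1).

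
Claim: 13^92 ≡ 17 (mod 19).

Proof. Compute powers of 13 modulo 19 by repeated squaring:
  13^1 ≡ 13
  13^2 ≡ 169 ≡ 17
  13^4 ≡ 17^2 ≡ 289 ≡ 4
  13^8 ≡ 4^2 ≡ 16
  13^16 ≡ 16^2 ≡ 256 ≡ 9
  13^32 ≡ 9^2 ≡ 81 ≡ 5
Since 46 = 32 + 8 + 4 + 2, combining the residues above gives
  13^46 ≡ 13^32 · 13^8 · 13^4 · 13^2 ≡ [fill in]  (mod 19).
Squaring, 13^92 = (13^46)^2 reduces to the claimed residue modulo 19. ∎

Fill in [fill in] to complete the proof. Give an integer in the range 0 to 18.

Multiply the listed residues: 5 · 16 · 4 · 17 = 80 → 320 → 5440.
Reducing modulo 19: 5440 = 286·19 + 6, so 13^46 ≡ 6.

6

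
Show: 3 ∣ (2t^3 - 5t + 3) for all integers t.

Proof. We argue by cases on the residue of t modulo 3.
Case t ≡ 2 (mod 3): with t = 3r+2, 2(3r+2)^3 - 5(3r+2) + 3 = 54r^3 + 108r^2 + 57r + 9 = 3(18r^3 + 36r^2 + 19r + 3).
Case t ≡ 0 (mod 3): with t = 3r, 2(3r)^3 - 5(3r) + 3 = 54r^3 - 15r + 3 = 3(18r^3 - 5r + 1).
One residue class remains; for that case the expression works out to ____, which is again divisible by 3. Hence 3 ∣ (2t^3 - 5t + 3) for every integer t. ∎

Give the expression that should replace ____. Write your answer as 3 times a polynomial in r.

The residues treated are {2, 0}, so the missing case is t ≡ 1 (mod 3); write t = 3r+1.
Then 2(3r+1)^3 - 5(3r+1) + 3 = 54r^3 + 54r^2 + 3r = 3(18r^3 + 18r^2 + r).

3(18r^3 + 18r^2 + r)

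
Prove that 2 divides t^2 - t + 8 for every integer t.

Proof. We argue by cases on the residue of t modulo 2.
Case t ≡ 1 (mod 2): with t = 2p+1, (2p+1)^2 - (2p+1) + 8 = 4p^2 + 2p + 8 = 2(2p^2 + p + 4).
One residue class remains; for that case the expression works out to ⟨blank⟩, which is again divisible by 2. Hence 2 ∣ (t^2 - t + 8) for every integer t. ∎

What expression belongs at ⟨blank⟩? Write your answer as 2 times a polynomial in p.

2(2p^2 - p + 4)

Only t ≡ 0 (mod 2) is unaccounted for. Put t = 2p:
(2p)^2 - (2p) + 8 expands to 4p^2 - 2p + 8,
and factoring out 2 leaves 2(2p^2 - p + 4).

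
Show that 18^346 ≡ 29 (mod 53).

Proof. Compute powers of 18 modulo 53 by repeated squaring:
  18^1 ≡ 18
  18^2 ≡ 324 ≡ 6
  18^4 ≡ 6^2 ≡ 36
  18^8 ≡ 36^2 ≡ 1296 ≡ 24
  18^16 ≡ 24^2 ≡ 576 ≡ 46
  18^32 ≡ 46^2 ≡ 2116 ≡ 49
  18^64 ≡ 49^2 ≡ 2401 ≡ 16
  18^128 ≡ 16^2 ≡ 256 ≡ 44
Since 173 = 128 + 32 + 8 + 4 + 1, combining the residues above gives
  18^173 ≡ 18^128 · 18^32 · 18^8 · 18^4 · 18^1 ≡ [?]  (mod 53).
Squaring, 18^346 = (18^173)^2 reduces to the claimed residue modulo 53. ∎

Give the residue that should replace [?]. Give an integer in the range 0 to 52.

33

18^128 · 18^32 · 18^8 · 18^4 · 18^1 ≡ 44 · 49 · 24 · 36 · 18 = 33530112.
33530112 mod 53 = 33, so 18^173 ≡ 33 (mod 53).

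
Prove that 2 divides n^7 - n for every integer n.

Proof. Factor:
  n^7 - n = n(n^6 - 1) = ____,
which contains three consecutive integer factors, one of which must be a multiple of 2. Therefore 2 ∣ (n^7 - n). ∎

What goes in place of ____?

(n - 1)n(n + 1)(n^4 + n^2 + 1)

n^6 - 1 = (n^2 - 1)(n^4 + n^2 + 1), and n^2 - 1 = (n-1)(n+1).
So n(n^6 - 1) = (n - 1)n(n + 1)(n^4 + n^2 + 1).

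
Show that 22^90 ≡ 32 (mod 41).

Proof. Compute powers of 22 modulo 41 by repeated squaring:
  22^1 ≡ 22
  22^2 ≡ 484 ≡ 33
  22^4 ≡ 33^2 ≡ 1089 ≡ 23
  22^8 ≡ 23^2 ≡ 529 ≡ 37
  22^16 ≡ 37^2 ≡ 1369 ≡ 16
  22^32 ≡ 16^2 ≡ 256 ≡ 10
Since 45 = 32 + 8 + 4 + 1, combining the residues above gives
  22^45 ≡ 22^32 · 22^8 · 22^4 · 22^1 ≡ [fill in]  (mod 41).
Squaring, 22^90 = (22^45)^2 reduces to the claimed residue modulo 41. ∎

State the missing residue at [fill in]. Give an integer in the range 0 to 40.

14

22^32 · 22^8 · 22^4 · 22^1 ≡ 10 · 37 · 23 · 22 = 187220.
187220 mod 41 = 14, so 22^45 ≡ 14 (mod 41).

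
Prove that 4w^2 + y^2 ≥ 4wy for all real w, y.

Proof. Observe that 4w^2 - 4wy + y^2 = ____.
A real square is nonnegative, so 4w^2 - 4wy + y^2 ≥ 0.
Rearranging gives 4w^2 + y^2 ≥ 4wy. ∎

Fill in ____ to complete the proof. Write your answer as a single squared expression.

(2w - y)^2

The leading and trailing coefficients are 2^2 and 1^2, and 4 = 2·2·1, so the trinomial is (2w - y)^2.
Hence 4w^2 - 4wy + y^2 ≥ 0.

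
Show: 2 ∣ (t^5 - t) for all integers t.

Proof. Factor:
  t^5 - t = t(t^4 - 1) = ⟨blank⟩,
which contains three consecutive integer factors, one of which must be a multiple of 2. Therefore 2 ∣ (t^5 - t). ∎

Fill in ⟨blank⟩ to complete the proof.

t^4 - 1 = (t^2 - 1)(t^2 + 1), and t^2 - 1 = (t-1)(t+1).
So t(t^4 - 1) = (t - 1)t(t + 1)(t^2 + 1).

(t - 1)t(t + 1)(t^2 + 1)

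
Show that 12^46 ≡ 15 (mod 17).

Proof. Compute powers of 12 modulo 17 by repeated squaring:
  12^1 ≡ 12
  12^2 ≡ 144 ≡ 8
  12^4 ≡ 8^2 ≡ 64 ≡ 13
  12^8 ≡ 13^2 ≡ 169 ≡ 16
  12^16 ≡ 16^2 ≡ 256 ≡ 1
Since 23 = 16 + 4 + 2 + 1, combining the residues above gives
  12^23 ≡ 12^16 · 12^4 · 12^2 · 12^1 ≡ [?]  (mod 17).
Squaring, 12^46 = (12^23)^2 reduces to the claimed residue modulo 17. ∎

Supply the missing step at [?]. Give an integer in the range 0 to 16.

7

12^16 · 12^4 · 12^2 · 12^1 ≡ 1 · 13 · 8 · 12 = 1248.
1248 mod 17 = 7, so 12^23 ≡ 7 (mod 17).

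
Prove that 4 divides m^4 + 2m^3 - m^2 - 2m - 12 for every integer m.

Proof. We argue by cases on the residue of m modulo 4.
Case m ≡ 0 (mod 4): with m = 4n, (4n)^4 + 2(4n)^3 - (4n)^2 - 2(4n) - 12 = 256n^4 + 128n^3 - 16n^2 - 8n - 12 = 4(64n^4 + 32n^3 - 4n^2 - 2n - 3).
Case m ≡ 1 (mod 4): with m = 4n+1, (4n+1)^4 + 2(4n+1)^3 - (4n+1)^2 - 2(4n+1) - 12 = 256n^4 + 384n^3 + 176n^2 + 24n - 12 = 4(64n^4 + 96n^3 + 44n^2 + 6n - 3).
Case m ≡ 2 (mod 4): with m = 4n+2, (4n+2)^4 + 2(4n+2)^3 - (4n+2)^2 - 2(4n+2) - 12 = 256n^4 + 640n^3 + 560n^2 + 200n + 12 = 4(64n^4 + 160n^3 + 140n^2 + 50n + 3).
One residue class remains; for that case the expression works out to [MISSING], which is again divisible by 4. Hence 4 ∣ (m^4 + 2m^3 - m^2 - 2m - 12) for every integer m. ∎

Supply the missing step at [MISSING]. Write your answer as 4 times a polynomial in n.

The residues treated are {0, 1, 2}, so the missing case is m ≡ 3 (mod 4); write m = 4n+3.
Then (4n+3)^4 + 2(4n+3)^3 - (4n+3)^2 - 2(4n+3) - 12 = 256n^4 + 896n^3 + 1136n^2 + 616n + 108 = 4(64n^4 + 224n^3 + 284n^2 + 154n + 27).

4(64n^4 + 224n^3 + 284n^2 + 154n + 27)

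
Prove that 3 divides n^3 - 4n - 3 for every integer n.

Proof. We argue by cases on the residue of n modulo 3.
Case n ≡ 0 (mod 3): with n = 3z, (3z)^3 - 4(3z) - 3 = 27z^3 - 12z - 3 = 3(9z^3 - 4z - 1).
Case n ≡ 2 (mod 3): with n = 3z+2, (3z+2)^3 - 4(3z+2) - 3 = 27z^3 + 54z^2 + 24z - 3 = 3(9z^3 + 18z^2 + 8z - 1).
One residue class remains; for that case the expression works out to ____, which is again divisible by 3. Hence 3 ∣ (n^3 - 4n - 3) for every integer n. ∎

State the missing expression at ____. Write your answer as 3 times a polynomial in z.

Only n ≡ 1 (mod 3) is unaccounted for. Put n = 3z+1:
(3z+1)^3 - 4(3z+1) - 3 expands to 27z^3 + 27z^2 - 3z - 6,
and factoring out 3 leaves 3(9z^3 + 9z^2 - z - 2).

3(9z^3 + 9z^2 - z - 2)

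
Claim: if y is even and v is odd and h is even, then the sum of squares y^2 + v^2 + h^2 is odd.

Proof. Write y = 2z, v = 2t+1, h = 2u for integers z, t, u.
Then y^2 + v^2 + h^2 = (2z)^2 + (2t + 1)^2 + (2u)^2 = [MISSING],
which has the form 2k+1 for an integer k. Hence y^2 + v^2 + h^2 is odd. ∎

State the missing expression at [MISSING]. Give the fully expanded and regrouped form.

Expanding: (2z)^2 + (2t + 1)^2 + (2u)^2 = 4t^2 + 4t + 4u^2 + 4z^2 + 1.
Every term except the constant is even, so this is 2(2t^2 + 2t + 2u^2 + 2z^2) + 1,
and 2t^2 + 2t + 2u^2 + 2z^2 ∈ ℤ gives the required form.

2(2t^2 + 2t + 2u^2 + 2z^2) + 1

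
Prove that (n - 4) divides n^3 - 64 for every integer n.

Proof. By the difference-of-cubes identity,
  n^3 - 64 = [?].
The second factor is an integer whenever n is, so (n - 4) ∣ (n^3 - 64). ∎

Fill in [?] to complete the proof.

(n - 4)(n^2 + 4n + 16)

a^3 - b^3 = (a - b)(a^2 + ab + b^2). With a = n, b = 4:
n^3 - 64 = (n - 4)(n^2 + 4n + 16).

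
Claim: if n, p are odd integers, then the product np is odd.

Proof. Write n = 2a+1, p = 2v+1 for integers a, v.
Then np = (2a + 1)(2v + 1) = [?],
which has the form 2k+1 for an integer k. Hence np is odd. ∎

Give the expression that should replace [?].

Expanding: (2a + 1)(2v + 1) = 4av + 2a + 2v + 1.
Every term except the constant is even, so this is 2(2av + a + v) + 1,
and 2av + a + v ∈ ℤ gives the required form.

2(2av + a + v) + 1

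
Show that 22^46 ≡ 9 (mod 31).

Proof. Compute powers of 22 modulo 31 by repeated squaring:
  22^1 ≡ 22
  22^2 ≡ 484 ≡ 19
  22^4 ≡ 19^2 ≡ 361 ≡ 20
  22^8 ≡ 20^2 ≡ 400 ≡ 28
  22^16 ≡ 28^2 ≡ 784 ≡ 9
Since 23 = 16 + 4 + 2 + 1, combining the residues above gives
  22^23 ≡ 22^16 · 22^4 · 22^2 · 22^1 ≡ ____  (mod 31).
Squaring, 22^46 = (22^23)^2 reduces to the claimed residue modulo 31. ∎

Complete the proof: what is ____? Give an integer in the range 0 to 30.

3

22^16 · 22^4 · 22^2 · 22^1 ≡ 9 · 20 · 19 · 22 = 75240.
75240 mod 31 = 3, so 22^23 ≡ 3 (mod 31).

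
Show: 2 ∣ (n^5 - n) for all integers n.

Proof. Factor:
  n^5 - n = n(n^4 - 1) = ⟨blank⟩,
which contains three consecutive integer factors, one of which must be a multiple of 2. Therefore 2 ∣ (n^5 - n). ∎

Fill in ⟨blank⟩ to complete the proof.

(n - 1)n(n + 1)(n^2 + 1)

n^4 - 1 = (n^2 - 1)(n^2 + 1), and n^2 - 1 = (n-1)(n+1).
So n(n^4 - 1) = (n - 1)n(n + 1)(n^2 + 1).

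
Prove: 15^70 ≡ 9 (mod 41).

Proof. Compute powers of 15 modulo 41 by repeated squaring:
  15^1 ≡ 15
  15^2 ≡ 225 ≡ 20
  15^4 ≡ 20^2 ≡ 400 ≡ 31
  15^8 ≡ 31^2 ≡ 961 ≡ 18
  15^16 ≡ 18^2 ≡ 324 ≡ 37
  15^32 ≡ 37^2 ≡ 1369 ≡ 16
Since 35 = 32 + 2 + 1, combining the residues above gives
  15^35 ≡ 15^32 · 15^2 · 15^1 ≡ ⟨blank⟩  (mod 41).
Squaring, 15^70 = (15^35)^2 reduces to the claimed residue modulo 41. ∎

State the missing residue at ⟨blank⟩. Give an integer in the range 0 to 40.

3

15^32 · 15^2 · 15^1 ≡ 16 · 20 · 15 = 4800.
4800 mod 41 = 3, so 15^35 ≡ 3 (mod 41).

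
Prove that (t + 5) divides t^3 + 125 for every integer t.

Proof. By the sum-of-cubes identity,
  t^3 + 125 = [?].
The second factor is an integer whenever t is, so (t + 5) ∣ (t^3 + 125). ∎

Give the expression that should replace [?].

a^3 + b^3 = (a + b)(a^2 - ab + b^2). With a = t, b = 5:
t^3 + 125 = (t + 5)(t^2 - 5t + 25).

(t + 5)(t^2 - 5t + 25)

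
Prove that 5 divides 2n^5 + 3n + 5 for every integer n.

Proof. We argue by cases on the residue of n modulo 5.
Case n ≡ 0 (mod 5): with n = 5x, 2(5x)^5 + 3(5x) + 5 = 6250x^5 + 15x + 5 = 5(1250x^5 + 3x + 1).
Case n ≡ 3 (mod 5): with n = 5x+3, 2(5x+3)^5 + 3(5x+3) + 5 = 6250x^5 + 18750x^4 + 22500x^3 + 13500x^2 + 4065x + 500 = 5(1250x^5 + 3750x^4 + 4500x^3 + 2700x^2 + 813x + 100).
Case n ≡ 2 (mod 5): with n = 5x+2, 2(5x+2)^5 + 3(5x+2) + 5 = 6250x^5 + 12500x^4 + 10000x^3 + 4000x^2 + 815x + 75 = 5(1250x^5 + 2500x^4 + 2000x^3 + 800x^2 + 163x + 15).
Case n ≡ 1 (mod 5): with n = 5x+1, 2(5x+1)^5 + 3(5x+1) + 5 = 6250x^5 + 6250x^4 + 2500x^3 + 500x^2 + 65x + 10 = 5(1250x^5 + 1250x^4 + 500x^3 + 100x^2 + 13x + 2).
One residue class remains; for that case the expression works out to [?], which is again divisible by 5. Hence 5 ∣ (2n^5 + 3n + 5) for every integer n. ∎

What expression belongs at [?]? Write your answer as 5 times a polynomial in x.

The residues treated are {0, 3, 2, 1}, so the missing case is n ≡ 4 (mod 5); write n = 5x+4.
Then 2(5x+4)^5 + 3(5x+4) + 5 = 6250x^5 + 25000x^4 + 40000x^3 + 32000x^2 + 12815x + 2065 = 5(1250x^5 + 5000x^4 + 8000x^3 + 6400x^2 + 2563x + 413).

5(1250x^5 + 5000x^4 + 8000x^3 + 6400x^2 + 2563x + 413)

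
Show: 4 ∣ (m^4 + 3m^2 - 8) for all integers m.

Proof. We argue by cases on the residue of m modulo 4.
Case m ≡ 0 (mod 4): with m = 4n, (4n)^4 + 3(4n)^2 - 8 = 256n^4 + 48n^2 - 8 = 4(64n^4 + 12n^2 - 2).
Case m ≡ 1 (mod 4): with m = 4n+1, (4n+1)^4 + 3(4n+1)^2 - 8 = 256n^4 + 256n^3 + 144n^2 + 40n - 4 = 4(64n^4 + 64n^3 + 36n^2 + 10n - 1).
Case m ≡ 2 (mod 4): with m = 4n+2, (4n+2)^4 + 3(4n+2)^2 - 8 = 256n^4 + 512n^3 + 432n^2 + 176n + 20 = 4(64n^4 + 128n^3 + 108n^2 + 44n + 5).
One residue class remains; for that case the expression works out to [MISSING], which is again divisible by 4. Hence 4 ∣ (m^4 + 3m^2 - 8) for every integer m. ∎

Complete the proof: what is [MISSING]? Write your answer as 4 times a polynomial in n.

4(64n^4 + 192n^3 + 228n^2 + 126n + 25)

The residues treated are {0, 1, 2}, so the missing case is m ≡ 3 (mod 4); write m = 4n+3.
Then (4n+3)^4 + 3(4n+3)^2 - 8 = 256n^4 + 768n^3 + 912n^2 + 504n + 100 = 4(64n^4 + 192n^3 + 228n^2 + 126n + 25).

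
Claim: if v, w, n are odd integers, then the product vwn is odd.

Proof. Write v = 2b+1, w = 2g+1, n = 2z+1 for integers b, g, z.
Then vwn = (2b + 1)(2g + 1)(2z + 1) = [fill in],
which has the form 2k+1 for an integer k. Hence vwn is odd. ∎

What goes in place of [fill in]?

2(4bgz + 2bg + 2bz + b + 2gz + g + z) + 1

(2b + 1)(2g + 1)(2z + 1) = 8bgz + 4bg + 4bz + 2b + 4gz + 2g + 2z + 1
= 2(4bgz + 2bg + 2bz + b + 2gz + g + z) + 1.
Since 4bgz + 2bg + 2bz + b + 2gz + g + z is an integer, the product is of the form 2k+1 for an integer k.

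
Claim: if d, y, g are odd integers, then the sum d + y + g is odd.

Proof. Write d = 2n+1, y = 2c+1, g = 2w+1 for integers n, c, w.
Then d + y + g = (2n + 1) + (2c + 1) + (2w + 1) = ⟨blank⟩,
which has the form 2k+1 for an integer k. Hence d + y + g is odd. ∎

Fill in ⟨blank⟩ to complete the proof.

2(c + n + w + 1) + 1

(2n + 1) + (2c + 1) + (2w + 1) = 2c + 2n + 2w + 3
= 2(c + n + w + 1) + 1.
Since c + n + w + 1 is an integer, the sum is of the form 2k+1 for an integer k.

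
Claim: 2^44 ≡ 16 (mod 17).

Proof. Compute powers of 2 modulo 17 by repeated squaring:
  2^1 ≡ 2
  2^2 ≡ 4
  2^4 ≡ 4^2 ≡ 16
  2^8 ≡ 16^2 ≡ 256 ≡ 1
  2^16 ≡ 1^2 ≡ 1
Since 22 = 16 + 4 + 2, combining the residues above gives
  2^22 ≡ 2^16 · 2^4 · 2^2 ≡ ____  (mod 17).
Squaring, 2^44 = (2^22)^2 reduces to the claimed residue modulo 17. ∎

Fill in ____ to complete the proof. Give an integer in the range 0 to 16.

13

2^16 · 2^4 · 2^2 ≡ 1 · 16 · 4 = 64.
64 mod 17 = 13, so 2^22 ≡ 13 (mod 17).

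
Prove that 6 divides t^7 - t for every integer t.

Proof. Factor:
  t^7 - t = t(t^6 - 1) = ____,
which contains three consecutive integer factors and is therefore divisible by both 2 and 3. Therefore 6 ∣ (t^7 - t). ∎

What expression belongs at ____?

(t - 1)t(t + 1)(t^4 + t^2 + 1)

t^6 - 1 = (t^2 - 1)(t^4 + t^2 + 1), and t^2 - 1 = (t-1)(t+1).
So t(t^6 - 1) = (t - 1)t(t + 1)(t^4 + t^2 + 1).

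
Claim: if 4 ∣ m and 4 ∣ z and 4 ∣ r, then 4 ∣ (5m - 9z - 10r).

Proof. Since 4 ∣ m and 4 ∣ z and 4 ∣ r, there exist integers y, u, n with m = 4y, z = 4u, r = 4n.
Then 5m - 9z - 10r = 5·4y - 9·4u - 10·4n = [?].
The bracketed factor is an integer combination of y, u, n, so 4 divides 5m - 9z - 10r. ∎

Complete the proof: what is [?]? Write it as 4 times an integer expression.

Each term has a factor of 4: 5·4y - 9·4u - 10·4n = 4·(-10n - 9u + 5y).
Since -10n - 9u + 5y is an integer, 4 ∣ (5m - 9z - 10r).

4(-10n - 9u + 5y)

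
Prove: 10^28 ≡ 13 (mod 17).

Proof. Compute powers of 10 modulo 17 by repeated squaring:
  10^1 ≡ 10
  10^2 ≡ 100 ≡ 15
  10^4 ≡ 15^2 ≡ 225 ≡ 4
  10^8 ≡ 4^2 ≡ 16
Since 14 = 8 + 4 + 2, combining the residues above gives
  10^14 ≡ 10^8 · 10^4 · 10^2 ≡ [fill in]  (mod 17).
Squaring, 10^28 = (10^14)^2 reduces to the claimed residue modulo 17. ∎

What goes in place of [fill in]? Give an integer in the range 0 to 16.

8

10^8 · 10^4 · 10^2 ≡ 16 · 4 · 15 = 960.
960 mod 17 = 8, so 10^14 ≡ 8 (mod 17).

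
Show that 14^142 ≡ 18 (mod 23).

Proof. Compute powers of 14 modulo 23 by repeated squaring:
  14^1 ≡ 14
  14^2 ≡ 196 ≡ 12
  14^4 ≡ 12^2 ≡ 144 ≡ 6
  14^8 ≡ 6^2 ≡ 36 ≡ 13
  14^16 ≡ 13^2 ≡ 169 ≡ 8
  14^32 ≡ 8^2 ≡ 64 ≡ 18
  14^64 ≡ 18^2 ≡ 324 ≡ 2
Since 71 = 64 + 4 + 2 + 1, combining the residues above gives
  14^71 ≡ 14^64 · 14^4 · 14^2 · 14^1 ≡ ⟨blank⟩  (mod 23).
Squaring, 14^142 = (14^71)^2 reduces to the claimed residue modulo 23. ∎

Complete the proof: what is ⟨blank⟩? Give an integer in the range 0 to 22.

14^64 · 14^4 · 14^2 · 14^1 ≡ 2 · 6 · 12 · 14 = 2016.
2016 mod 23 = 15, so 14^71 ≡ 15 (mod 23).

15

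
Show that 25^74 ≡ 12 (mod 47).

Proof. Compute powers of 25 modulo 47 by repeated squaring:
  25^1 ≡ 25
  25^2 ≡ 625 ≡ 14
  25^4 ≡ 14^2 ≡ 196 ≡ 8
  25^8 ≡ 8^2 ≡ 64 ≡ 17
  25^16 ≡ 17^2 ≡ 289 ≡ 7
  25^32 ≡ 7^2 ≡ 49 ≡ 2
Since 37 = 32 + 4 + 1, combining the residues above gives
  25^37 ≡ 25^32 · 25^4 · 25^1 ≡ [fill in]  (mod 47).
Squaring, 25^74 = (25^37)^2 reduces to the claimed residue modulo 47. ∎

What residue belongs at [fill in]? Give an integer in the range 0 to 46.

24

Multiply the listed residues: 2 · 8 · 25 = 16 → 400.
Reducing modulo 47: 400 = 8·47 + 24, so 25^37 ≡ 24.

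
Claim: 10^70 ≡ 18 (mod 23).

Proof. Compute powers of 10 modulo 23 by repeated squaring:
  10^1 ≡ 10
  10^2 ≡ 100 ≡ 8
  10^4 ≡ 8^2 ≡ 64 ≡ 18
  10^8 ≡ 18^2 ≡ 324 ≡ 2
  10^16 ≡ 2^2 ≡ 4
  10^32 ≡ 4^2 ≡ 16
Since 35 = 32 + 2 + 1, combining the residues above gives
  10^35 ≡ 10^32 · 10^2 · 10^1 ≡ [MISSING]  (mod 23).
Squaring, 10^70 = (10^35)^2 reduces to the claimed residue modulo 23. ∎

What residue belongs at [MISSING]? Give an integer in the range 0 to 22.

10^32 · 10^2 · 10^1 ≡ 16 · 8 · 10 = 1280.
1280 mod 23 = 15, so 10^35 ≡ 15 (mod 23).

15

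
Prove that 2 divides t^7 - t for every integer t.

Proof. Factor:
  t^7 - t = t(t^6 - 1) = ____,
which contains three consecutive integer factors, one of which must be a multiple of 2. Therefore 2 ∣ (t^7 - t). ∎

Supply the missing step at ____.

(t - 1)t(t + 1)(t^4 + t^2 + 1)

t^6 - 1 = (t^2 - 1)(t^4 + t^2 + 1), and t^2 - 1 = (t-1)(t+1).
So t(t^6 - 1) = (t - 1)t(t + 1)(t^4 + t^2 + 1).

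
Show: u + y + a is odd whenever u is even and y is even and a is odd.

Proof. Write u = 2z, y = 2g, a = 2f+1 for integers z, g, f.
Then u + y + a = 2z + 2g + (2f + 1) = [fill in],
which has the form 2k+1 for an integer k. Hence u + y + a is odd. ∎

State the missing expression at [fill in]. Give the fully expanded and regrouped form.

Expanding: 2z + 2g + (2f + 1) = 2f + 2g + 2z + 1.
Every term except the constant is even, so this is 2(f + g + z) + 1,
and f + g + z ∈ ℤ gives the required form.

2(f + g + z) + 1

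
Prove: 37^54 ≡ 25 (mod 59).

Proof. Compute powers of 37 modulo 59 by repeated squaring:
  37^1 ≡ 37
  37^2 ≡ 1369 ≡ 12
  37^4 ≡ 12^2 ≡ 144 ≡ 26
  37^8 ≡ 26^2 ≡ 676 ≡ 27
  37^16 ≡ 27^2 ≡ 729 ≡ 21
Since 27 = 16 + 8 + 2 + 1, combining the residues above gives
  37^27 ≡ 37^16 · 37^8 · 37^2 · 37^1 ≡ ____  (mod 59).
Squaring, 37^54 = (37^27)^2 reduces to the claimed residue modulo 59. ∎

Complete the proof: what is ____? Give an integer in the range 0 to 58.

37^16 · 37^8 · 37^2 · 37^1 ≡ 21 · 27 · 12 · 37 = 251748.
251748 mod 59 = 54, so 37^27 ≡ 54 (mod 59).

54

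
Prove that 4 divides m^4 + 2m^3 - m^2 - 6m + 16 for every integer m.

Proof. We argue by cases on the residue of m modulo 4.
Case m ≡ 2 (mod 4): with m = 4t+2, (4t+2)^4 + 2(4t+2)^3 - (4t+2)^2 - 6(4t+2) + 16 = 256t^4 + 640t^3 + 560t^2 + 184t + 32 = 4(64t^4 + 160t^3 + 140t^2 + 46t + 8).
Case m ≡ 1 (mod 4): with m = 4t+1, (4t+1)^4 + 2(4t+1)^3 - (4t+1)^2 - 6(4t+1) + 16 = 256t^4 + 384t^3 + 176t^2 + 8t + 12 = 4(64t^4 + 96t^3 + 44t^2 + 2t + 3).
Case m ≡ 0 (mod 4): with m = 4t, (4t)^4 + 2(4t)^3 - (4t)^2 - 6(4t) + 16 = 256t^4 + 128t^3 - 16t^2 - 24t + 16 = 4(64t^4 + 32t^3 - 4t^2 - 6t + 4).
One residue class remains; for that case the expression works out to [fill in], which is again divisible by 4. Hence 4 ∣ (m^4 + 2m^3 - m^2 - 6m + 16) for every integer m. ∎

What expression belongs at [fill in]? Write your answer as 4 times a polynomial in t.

4(64t^4 + 224t^3 + 284t^2 + 150t + 31)

The residues treated are {2, 1, 0}, so the missing case is m ≡ 3 (mod 4); write m = 4t+3.
Then (4t+3)^4 + 2(4t+3)^3 - (4t+3)^2 - 6(4t+3) + 16 = 256t^4 + 896t^3 + 1136t^2 + 600t + 124 = 4(64t^4 + 224t^3 + 284t^2 + 150t + 31).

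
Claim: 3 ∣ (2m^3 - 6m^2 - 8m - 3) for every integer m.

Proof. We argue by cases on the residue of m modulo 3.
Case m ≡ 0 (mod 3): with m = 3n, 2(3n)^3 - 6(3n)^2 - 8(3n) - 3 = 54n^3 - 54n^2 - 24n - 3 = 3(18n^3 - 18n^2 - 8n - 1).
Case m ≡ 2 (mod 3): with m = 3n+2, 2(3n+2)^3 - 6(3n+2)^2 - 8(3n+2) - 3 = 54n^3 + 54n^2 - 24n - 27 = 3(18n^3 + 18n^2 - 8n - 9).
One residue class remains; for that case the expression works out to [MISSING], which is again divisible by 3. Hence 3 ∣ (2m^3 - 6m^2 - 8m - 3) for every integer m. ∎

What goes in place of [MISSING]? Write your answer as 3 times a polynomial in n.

3(18n^3 - 14n - 5)

The residues treated are {0, 2}, so the missing case is m ≡ 1 (mod 3); write m = 3n+1.
Then 2(3n+1)^3 - 6(3n+1)^2 - 8(3n+1) - 3 = 54n^3 - 42n - 15 = 3(18n^3 - 14n - 5).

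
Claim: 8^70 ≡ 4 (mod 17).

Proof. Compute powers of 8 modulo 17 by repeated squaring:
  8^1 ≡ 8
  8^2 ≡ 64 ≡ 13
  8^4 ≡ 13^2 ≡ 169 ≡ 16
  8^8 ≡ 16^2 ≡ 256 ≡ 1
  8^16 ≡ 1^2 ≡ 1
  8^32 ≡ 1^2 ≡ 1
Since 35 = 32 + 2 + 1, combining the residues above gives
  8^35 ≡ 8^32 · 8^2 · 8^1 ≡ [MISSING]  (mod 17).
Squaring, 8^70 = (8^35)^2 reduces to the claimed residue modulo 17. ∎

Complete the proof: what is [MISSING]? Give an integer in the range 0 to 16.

Multiply the listed residues: 1 · 13 · 8 = 13 → 104.
Reducing modulo 17: 104 = 6·17 + 2, so 8^35 ≡ 2.

2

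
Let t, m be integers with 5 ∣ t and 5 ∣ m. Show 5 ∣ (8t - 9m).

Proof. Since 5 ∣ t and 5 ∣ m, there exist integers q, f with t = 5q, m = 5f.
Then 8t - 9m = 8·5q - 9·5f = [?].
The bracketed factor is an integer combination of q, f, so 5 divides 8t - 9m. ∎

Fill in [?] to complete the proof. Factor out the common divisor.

5(-9f + 8q)

Each term has a factor of 5: 8·5q - 9·5f = 5·(-9f + 8q).
Since -9f + 8q is an integer, 5 ∣ (8t - 9m).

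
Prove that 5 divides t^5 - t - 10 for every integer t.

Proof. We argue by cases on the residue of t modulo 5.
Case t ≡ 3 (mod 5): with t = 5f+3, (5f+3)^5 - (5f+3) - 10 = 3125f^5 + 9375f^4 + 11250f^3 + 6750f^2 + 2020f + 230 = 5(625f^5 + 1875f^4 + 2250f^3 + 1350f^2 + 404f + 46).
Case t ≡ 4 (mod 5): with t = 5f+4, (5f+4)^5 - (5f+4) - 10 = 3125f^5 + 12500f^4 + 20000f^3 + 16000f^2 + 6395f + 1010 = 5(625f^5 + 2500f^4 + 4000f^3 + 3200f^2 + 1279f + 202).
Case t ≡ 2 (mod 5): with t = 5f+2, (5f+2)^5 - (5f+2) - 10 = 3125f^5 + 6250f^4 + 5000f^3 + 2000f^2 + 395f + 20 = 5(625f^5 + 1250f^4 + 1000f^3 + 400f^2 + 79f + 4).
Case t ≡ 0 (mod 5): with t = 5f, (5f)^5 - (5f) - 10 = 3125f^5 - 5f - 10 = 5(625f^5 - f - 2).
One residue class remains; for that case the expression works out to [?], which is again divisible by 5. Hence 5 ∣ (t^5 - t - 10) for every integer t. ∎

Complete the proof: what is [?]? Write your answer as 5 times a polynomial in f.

Only t ≡ 1 (mod 5) is unaccounted for. Put t = 5f+1:
(5f+1)^5 - (5f+1) - 10 expands to 3125f^5 + 3125f^4 + 1250f^3 + 250f^2 + 20f - 10,
and factoring out 5 leaves 5(625f^5 + 625f^4 + 250f^3 + 50f^2 + 4f - 2).

5(625f^5 + 625f^4 + 250f^3 + 50f^2 + 4f - 2)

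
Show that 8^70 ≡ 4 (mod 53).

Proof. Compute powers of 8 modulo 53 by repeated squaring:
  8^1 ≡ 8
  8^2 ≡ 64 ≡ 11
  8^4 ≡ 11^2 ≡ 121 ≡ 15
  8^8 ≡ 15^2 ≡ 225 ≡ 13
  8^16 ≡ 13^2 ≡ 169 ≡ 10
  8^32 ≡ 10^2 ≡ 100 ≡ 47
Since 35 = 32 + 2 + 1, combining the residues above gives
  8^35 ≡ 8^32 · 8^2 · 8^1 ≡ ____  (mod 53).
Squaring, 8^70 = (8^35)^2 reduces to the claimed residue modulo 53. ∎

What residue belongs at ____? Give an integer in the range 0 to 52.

8^32 · 8^2 · 8^1 ≡ 47 · 11 · 8 = 4136.
4136 mod 53 = 2, so 8^35 ≡ 2 (mod 53).

2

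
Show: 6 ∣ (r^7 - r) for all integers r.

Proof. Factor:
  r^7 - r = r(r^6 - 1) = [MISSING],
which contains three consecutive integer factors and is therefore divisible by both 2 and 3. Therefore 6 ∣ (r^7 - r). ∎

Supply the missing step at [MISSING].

r^6 - 1 = (r^2 - 1)(r^4 + r^2 + 1), and r^2 - 1 = (r-1)(r+1).
So r(r^6 - 1) = (r - 1)r(r + 1)(r^4 + r^2 + 1).

(r - 1)r(r + 1)(r^4 + r^2 + 1)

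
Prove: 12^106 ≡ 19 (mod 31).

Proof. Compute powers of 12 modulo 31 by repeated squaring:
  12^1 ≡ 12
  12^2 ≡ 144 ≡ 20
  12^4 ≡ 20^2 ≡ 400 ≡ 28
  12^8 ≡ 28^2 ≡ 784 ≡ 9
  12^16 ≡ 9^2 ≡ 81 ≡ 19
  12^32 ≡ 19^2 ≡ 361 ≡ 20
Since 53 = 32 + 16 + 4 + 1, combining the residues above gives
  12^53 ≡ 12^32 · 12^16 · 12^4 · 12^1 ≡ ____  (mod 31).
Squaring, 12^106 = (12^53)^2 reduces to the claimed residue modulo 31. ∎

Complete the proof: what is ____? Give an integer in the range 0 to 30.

Multiply the listed residues: 20 · 19 · 28 · 12 = 380 → 10640 → 127680.
Reducing modulo 31: 127680 = 4118·31 + 22, so 12^53 ≡ 22.

22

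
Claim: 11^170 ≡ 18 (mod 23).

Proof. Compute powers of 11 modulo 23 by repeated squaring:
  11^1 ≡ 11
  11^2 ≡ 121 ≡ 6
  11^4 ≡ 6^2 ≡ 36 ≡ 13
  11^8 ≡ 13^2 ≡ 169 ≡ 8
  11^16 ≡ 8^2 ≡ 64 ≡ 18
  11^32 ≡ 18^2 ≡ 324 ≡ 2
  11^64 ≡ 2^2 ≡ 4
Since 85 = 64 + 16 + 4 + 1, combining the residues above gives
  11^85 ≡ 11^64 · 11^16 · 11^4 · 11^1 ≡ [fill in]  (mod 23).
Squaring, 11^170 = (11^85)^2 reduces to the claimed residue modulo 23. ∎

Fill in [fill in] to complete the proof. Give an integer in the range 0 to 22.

15

Multiply the listed residues: 4 · 18 · 13 · 11 = 72 → 936 → 10296.
Reducing modulo 23: 10296 = 447·23 + 15, so 11^85 ≡ 15.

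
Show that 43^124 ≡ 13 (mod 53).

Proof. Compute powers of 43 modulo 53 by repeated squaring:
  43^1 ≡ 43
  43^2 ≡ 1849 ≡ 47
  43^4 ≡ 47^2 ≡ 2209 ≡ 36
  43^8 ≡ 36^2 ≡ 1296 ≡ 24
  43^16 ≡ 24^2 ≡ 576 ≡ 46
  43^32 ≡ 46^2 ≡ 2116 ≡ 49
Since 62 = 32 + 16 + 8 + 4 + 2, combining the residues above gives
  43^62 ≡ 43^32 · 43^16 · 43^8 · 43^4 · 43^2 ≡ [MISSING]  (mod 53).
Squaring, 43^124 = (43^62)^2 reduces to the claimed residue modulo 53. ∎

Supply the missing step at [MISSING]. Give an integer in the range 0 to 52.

15

43^32 · 43^16 · 43^8 · 43^4 · 43^2 ≡ 49 · 46 · 24 · 36 · 47 = 91530432.
91530432 mod 53 = 15, so 43^62 ≡ 15 (mod 53).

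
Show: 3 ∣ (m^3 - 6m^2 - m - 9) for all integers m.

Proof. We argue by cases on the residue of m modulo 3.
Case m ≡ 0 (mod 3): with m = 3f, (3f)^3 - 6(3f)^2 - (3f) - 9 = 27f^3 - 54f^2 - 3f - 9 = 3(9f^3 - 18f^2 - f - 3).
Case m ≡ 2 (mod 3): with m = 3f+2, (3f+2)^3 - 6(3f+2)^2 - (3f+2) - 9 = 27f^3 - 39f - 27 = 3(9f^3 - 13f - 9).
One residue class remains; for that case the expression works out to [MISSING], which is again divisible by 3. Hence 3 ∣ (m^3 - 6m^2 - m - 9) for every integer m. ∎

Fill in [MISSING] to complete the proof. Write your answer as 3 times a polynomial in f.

3(9f^3 - 9f^2 - 10f - 5)

The residues treated are {0, 2}, so the missing case is m ≡ 1 (mod 3); write m = 3f+1.
Then (3f+1)^3 - 6(3f+1)^2 - (3f+1) - 9 = 27f^3 - 27f^2 - 30f - 15 = 3(9f^3 - 9f^2 - 10f - 5).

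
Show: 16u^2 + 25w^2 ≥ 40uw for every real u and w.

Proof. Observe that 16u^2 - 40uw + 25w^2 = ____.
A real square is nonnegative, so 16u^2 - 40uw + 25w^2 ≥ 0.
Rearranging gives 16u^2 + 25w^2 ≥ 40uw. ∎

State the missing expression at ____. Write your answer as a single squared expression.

The leading and trailing coefficients are 4^2 and 5^2, and 40 = 2·4·5, so the trinomial is (4u - 5w)^2.
Hence 16u^2 - 40uw + 25w^2 ≥ 0.

(4u - 5w)^2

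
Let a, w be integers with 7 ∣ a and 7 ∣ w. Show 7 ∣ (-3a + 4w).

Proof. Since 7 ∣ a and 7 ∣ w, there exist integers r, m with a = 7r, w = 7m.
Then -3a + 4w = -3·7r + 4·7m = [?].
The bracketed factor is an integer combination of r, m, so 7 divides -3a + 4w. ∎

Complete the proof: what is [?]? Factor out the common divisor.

7(4m - 3r)

Each term has a factor of 7: -3·7r + 4·7m = 7·(4m - 3r).
Since 4m - 3r is an integer, 7 ∣ (-3a + 4w).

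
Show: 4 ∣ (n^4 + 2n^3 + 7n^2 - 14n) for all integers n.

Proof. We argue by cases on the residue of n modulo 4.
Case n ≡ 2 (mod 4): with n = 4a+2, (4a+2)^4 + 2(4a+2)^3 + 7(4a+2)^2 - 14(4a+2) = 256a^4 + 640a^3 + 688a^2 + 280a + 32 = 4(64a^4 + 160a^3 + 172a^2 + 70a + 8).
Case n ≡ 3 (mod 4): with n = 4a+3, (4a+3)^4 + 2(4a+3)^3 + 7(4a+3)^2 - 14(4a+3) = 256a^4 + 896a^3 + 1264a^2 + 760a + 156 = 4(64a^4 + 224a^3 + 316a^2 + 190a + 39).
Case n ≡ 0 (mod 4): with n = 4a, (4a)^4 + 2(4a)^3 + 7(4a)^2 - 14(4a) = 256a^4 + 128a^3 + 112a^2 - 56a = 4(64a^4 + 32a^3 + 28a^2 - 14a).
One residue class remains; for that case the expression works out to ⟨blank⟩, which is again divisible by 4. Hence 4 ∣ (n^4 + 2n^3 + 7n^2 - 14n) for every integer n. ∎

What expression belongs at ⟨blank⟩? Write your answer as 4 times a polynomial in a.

Only n ≡ 1 (mod 4) is unaccounted for. Put n = 4a+1:
(4a+1)^4 + 2(4a+1)^3 + 7(4a+1)^2 - 14(4a+1) expands to 256a^4 + 384a^3 + 304a^2 + 40a - 4,
and factoring out 4 leaves 4(64a^4 + 96a^3 + 76a^2 + 10a - 1).

4(64a^4 + 96a^3 + 76a^2 + 10a - 1)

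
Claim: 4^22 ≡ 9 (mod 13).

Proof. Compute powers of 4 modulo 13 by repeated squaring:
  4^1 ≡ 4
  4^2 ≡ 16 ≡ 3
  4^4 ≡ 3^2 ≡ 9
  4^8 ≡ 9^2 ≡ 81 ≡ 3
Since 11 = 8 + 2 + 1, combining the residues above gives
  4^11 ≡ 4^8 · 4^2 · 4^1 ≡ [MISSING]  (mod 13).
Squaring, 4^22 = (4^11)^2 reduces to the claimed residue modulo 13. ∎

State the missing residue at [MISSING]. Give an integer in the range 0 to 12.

Multiply the listed residues: 3 · 3 · 4 = 9 → 36.
Reducing modulo 13: 36 = 2·13 + 10, so 4^11 ≡ 10.

10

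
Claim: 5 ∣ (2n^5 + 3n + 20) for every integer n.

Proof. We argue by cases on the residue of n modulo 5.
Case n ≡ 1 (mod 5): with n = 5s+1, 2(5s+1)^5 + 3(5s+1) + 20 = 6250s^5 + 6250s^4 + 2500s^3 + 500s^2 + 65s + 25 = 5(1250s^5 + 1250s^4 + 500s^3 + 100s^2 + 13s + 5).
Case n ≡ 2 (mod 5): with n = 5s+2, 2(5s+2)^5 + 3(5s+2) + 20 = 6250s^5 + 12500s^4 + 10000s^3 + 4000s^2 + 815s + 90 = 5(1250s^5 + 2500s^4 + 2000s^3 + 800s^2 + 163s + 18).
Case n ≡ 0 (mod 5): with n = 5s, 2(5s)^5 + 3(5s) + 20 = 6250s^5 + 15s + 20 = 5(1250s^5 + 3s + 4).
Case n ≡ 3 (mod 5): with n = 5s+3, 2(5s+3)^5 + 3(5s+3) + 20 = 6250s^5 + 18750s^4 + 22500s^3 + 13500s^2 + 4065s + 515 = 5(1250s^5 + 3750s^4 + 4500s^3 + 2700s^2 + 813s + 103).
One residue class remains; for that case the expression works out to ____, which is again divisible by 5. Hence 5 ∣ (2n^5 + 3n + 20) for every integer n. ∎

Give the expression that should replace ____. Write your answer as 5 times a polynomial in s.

5(1250s^5 + 5000s^4 + 8000s^3 + 6400s^2 + 2563s + 416)

Only n ≡ 4 (mod 5) is unaccounted for. Put n = 5s+4:
2(5s+4)^5 + 3(5s+4) + 20 expands to 6250s^5 + 25000s^4 + 40000s^3 + 32000s^2 + 12815s + 2080,
and factoring out 5 leaves 5(1250s^5 + 5000s^4 + 8000s^3 + 6400s^2 + 2563s + 416).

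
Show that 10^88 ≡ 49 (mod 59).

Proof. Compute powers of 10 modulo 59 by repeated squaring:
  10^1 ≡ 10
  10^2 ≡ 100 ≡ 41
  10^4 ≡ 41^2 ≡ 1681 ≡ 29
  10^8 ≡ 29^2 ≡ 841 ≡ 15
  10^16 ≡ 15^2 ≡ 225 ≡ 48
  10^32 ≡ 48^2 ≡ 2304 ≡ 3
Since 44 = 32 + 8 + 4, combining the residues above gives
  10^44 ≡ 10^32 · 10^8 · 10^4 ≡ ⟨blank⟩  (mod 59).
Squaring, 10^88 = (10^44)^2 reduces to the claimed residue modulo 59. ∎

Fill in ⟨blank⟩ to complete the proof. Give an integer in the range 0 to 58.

7

Multiply the listed residues: 3 · 15 · 29 = 45 → 1305.
Reducing modulo 59: 1305 = 22·59 + 7, so 10^44 ≡ 7.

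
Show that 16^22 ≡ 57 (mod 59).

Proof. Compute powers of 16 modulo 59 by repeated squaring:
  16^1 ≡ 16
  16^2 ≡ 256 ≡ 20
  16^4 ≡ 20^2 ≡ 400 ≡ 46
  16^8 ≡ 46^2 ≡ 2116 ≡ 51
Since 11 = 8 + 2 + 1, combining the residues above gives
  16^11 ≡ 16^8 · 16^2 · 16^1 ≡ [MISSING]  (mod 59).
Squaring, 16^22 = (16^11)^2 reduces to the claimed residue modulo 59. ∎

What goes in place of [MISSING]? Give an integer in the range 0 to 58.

16^8 · 16^2 · 16^1 ≡ 51 · 20 · 16 = 16320.
16320 mod 59 = 36, so 16^11 ≡ 36 (mod 59).

36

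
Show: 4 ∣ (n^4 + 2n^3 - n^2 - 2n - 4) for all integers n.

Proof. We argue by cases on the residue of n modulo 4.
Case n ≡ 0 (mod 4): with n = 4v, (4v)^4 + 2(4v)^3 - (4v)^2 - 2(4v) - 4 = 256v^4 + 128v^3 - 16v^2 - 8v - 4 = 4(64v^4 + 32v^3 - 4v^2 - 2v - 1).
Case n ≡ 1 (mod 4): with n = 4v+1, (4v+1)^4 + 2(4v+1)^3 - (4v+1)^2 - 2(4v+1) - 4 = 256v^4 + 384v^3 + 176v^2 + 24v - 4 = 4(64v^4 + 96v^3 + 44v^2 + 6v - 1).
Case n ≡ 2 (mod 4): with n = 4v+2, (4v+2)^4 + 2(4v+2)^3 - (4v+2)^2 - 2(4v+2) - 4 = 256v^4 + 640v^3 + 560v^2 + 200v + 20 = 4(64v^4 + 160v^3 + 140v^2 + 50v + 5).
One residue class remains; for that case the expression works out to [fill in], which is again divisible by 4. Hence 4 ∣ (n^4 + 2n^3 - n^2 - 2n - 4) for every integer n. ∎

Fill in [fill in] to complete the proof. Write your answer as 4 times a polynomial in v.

4(64v^4 + 224v^3 + 284v^2 + 154v + 29)

Only n ≡ 3 (mod 4) is unaccounted for. Put n = 4v+3:
(4v+3)^4 + 2(4v+3)^3 - (4v+3)^2 - 2(4v+3) - 4 expands to 256v^4 + 896v^3 + 1136v^2 + 616v + 116,
and factoring out 4 leaves 4(64v^4 + 224v^3 + 284v^2 + 154v + 29).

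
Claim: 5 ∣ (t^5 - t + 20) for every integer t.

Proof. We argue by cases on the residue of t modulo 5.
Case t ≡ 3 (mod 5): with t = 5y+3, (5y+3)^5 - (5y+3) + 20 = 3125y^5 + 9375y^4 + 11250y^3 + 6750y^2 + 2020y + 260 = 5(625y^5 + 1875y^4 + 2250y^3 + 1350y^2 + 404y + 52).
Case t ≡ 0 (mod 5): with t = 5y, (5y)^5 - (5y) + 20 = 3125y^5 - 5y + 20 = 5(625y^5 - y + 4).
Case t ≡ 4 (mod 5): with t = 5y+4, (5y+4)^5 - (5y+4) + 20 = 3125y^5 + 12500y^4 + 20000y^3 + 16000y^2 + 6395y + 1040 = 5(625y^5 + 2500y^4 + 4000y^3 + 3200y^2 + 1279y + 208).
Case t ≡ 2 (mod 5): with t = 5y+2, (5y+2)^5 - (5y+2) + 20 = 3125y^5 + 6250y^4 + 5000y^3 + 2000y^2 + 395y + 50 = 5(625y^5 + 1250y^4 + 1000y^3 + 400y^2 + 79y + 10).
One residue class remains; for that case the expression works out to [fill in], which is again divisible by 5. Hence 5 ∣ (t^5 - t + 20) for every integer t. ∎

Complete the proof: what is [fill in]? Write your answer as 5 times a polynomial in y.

The residues treated are {3, 0, 4, 2}, so the missing case is t ≡ 1 (mod 5); write t = 5y+1.
Then (5y+1)^5 - (5y+1) + 20 = 3125y^5 + 3125y^4 + 1250y^3 + 250y^2 + 20y + 20 = 5(625y^5 + 625y^4 + 250y^3 + 50y^2 + 4y + 4).

5(625y^5 + 625y^4 + 250y^3 + 50y^2 + 4y + 4)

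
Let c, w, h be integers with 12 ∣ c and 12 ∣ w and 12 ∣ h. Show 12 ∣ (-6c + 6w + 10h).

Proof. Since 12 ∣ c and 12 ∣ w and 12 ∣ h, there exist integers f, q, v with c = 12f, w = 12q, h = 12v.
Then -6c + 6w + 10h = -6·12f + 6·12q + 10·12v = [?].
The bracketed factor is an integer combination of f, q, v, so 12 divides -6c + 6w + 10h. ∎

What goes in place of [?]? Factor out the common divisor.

12(-6f + 6q + 10v)

Pull the common 12 out of every term: -6·12f + 6·12q + 10·12v = 12(-6f + 6q + 10v).
-6f + 6q + 10v is an integer, which exhibits the divisibility.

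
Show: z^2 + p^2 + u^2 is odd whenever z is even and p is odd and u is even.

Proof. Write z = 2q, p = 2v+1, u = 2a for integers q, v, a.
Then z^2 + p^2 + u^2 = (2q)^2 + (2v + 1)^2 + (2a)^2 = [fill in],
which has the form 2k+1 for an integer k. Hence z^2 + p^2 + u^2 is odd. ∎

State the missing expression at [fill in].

Expanding: (2q)^2 + (2v + 1)^2 + (2a)^2 = 4a^2 + 4q^2 + 4v^2 + 4v + 1.
Every term except the constant is even, so this is 2(2a^2 + 2q^2 + 2v^2 + 2v) + 1,
and 2a^2 + 2q^2 + 2v^2 + 2v ∈ ℤ gives the required form.

2(2a^2 + 2q^2 + 2v^2 + 2v) + 1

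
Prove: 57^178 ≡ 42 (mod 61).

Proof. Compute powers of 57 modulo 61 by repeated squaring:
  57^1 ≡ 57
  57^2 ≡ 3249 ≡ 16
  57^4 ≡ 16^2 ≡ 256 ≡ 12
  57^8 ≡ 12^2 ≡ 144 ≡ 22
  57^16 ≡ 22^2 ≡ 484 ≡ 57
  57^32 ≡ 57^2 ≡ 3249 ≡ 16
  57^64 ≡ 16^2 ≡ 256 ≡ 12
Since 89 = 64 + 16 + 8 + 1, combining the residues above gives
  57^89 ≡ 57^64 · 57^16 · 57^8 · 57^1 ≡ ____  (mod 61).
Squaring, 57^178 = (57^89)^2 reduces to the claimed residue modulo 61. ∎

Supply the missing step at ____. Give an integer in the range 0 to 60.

Multiply the listed residues: 12 · 57 · 22 · 57 = 684 → 15048 → 857736.
Reducing modulo 61: 857736 = 14061·61 + 15, so 57^89 ≡ 15.

15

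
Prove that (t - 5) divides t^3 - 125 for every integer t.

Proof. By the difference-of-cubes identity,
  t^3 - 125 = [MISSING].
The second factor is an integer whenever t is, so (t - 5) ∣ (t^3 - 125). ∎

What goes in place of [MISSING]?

(t - 5)(t^2 + 5t + 25)

Polynomial division of t^3 - 125 by t - 5 leaves remainder 0 and quotient t^2 + 5t + 25.
Hence t^3 - 125 = (t - 5)(t^2 + 5t + 25).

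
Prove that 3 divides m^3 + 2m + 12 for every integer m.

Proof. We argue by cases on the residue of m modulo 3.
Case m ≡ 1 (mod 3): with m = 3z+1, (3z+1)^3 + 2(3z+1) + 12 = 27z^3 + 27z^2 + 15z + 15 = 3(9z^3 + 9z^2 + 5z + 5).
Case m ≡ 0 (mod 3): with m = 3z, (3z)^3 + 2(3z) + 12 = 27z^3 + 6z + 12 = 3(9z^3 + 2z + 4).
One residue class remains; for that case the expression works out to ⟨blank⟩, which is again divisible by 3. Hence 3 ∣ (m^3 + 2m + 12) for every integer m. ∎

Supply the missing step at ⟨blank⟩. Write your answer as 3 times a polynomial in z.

The residues treated are {1, 0}, so the missing case is m ≡ 2 (mod 3); write m = 3z+2.
Then (3z+2)^3 + 2(3z+2) + 12 = 27z^3 + 54z^2 + 42z + 24 = 3(9z^3 + 18z^2 + 14z + 8).

3(9z^3 + 18z^2 + 14z + 8)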